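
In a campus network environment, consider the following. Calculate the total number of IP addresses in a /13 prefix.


Given: CIDR prefix /13
Host bits = 32 - 13 = 19
Total addresses = 2^19 = 524288

524288


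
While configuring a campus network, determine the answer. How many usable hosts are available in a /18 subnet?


Given: subnet mask /18
Host bits = 32 - 18 = 14
Total addresses = 2^14 = 16384
Usable hosts = 16384 - 2 (network + broadcast) = 16382

16382


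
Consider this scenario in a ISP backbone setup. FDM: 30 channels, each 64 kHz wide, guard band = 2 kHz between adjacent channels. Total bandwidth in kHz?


Given: 30 channels, 64 kHz each, guard = 2 kHz
Channel bandwidth = 30 * 64 = 1920 kHz
Guard bands = 29 gaps * 2 kHz = 58 kHz
Total = 1920 + 58 = 1978 kHz

1978


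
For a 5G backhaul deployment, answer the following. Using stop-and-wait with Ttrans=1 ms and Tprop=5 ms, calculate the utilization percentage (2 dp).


Given: Ttrans = 1 ms, Tprop = 5 ms
RTT = 2 * Tprop = 2 * 5 = 10 ms
U = Ttrans / (Ttrans + RTT)
U = 1 / (1 + 10)
U = 1 / 11 = 0.090909
U% = 9.09%

9.09


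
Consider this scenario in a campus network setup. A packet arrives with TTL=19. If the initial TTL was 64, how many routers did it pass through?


Given: initial TTL = 64, received TTL = 19
Hops = initial TTL - received TTL
Hops = 64 - 19 = 45

45


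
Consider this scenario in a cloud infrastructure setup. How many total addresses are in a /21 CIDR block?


Given: CIDR prefix /21
Host bits = 32 - 21 = 11
Total addresses = 2^11 = 2048

2048


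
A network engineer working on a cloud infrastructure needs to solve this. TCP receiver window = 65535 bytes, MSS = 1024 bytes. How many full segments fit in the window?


Given: RWND = 65535 bytes, MSS = 1024 bytes
Full segments = floor(RWND / MSS)
Full segments = floor(65535 / 1024)
Full segments = floor(63.999) = 63

63


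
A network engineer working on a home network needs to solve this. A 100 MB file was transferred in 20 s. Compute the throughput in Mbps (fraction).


Given: file = 100 MB, time = 20 s
File in Mb = 100 * 8 = 800 Mb
Throughput = 800 / 20 Mbps
Throughput = 40 Mbps

40


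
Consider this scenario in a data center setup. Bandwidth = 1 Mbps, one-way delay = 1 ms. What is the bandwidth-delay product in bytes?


Given: bandwidth = 1 Mbps, delay = 1 ms
BDP in bits = 1 * 10^6 * 1 / 1000
BDP in bits = 1000
BDP in bytes = 1000 / 8 = 125

125


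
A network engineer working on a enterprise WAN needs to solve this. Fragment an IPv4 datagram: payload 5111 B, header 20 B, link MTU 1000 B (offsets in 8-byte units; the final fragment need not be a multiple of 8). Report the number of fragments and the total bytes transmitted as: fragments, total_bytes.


Max data per non-final fragment = floor((MTU - header)/8)*8 = floor((1000 - 20)/8)*8 = floor(980/8)*8 = 976 B
Final fragment needs no 8-byte alignment: it can carry up to MTU - header = 980 B
Non-final fragments needed = ceil((payload - 980) / 976) = ceil(4131/976) = ceil(4.2326) = 5
Number of fragments = 5 + 1 = 6
Fragment sizes (data): 5 * 976 B + 231 B (last, 231 <= 980 OK)
Total bytes sent = payload + n_frags * header = 5111 + 6*20 = 5111 + 120 = 5231 B

6, 5231


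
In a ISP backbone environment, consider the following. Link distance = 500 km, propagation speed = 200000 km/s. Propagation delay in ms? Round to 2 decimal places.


Given: distance = 500 km, speed = 200000 km/s
Delay = distance / speed = 500 / 200000 seconds
Delay in ms = 500 * 1000 / 200000
Delay = 2.5000 ms
Rounded to 2 dp = 2.50 ms

2.50


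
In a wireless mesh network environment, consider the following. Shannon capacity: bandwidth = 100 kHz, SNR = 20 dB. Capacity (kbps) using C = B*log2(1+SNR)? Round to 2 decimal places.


Given: B = 100 kHz, SNR = 20 dB
SNR linear = 10^(20/10) = 100
1 + SNR = 101
log2(101) = 6.6582114828
C = 100 * 1000 * 6.6582114828 = 665821.1483 bps
C = 665.821148 kbps -> 665.82 kbps (2 dp)

665.82


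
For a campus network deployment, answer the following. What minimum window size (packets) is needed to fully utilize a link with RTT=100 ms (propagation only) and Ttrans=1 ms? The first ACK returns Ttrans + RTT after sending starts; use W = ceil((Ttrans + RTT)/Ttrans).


Given: Ttrans = 1 ms, RTT = 100 ms (= 2 * Tprop, Tprop = 50 ms)
Time until first ACK returns = Ttrans + RTT = 1 + 100 = 101 ms
Need W * Ttrans >= Ttrans + RTT  ->  W >= (Ttrans + RTT) / Ttrans
(Ttrans + RTT) / Ttrans = 101 / 1 = 101
W_min = ceil(101) = 101

101


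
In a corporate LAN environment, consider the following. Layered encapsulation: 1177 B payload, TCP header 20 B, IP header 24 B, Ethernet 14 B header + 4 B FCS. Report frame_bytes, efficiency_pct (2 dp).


TCP segment = 1177 + 20 = 1197 B
IP packet = 1197 + 24 = 1221 B
Ethernet frame = 1221 + 14 + 4 = 1239 B
Efficiency = app / frame = 1177 / 1239 = 0.949960 = 94.9960% -> 95.00% (2 dp)

1239, 95.00


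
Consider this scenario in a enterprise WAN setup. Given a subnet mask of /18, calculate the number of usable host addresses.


Given: subnet mask /18
Host bits = 32 - 18 = 14
Total addresses = 2^14 = 16384
Usable hosts = 16384 - 2 (network + broadcast) = 16382

16382


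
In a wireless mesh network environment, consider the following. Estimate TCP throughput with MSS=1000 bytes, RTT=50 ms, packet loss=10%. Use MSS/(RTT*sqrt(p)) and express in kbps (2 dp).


Given: MSS = 1000 bytes, RTT = 50 ms, loss = 10%
RTT in seconds = 50 / 1000 = 0.05
Loss rate = 10% = 0.1
sqrt(loss) = sqrt(0.1) = 0.316227766017
Throughput (bytes/s) = 1000 / (0.05 * 0.316227766017) = 63245.5532
Throughput (kbps) = 63245.5532 * 8 / 1000 = 505.964426 -> 505.96 kbps (2 dp)

505.96


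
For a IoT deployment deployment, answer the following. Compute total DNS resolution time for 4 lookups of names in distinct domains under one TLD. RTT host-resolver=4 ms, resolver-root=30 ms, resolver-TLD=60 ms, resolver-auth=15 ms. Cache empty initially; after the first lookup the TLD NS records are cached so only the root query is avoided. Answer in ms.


Lookup 1 (cold cache): local + root + TLD + auth = 4 + 30 + 60 + 15 = 109 ms
Lookups 2..4 (TLD NS cached -> skip root; new domain -> still ask TLD and auth): local + TLD + auth = 4 + 60 + 15 = 79 ms each
Remaining 3 lookups: 3 * 79 = 237 ms
Total = 109 + 237 = 346 ms

346


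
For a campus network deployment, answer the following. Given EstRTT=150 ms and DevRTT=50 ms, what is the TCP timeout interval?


Given: EstRTT = 150 ms, DevRTT = 50 ms
Timeout = EstRTT + 4 * DevRTT
4 * DevRTT = 4 * 50 = 200
Timeout = 150 + 200 = 350 ms

350


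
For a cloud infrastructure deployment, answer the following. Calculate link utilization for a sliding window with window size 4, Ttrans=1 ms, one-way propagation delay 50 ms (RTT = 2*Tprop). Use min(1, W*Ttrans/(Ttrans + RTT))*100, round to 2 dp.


Given: W = 4, Ttrans = 1 ms, RTT = 100 ms (= 2 * Tprop, Tprop = 50 ms)
Cycle time = Ttrans + RTT = 1 + 100 = 101 ms (first packet sent until its ACK returns)
W * Ttrans = 4 * 1 = 4 ms of sending per cycle
W * Ttrans / (Ttrans + RTT) = 4 / 101 = 0.039604
U = min(1, 0.039604) = 0.039604
U% = 3.96%

3.96


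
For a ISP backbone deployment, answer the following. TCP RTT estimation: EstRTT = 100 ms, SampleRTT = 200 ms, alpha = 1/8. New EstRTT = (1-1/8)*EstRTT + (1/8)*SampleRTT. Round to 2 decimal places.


Given: EstRTT = 100 ms, SampleRTT = 200 ms, alpha = 1/8
New EstRTT = (1 - alpha) * EstRTT + alpha * SampleRTT
(7/8) * 100 = 87.5
(1/8) * 200 = 25
New EstRTT = 87.5 + 25 = 112.5 ms -> 112.50 ms (2 dp)

112.50


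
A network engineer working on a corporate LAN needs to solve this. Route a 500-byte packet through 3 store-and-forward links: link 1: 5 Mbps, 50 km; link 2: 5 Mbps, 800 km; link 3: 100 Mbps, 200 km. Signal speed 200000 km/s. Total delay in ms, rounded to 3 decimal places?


Packet = 500 bytes = 4000 bits. Store-and-forward: sum (t_trans + t_prop) per link.
Link 1: t_trans = 4000/(5*10^6) s = 0.8000 ms; t_prop = 50/200000 s = 0.2500 ms; subtotal = 1.0500 ms
Link 2: t_trans = 4000/(5*10^6) s = 0.8000 ms; t_prop = 800/200000 s = 4.0000 ms; subtotal = 4.8000 ms
Link 3: t_trans = 4000/(100*10^6) s = 0.0400 ms; t_prop = 200/200000 s = 1.0000 ms; subtotal = 1.0400 ms
End-to-end = 1.0500 + 4.8000 + 1.0400 = 6.8900 ms -> 6.890 ms (3 dp)

6.890


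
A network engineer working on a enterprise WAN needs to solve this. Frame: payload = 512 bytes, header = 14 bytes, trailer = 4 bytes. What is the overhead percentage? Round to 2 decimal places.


Given: payload = 512 B, header = 14 B, trailer = 4 B
Overhead bytes = header + trailer = 14 + 4 = 18
Total frame = payload + overhead = 512 + 18 = 530
Overhead % = 18 / 530 * 100 = 3.3962% -> 3.40% (2 dp)

3.40


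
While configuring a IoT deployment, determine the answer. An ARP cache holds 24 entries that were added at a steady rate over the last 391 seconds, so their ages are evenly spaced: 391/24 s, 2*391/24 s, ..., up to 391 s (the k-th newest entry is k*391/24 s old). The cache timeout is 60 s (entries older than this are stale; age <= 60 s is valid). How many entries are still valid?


Ages are k * 391/24 s for k = 1..24 (spacing = 16.2917 s).
Entry k is valid iff k * 391/24 <= 60 iff k <= 24 * 60 / 391 = 3.6829
n_valid = floor(3.6829) = 3
(n_stale = 24 - 3 = 21)

3


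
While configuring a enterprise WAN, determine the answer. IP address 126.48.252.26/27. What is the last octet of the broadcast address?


Given: IP = 126.48.252.26, prefix = /27
Host bits = 32 - 27 = 5
Network last octet = 26 AND mask = 0
Host part size = 2^5 - 1 = 31
Broadcast last octet = 0 OR 31 = 31

31


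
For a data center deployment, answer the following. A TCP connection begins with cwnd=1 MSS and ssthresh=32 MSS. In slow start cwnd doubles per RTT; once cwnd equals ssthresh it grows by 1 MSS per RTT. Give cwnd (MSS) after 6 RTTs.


RTT 0: cwnd = 1 MSS (initial)
RTT 1: cwnd = 2 MSS (slow start, doubled)
RTT 2: cwnd = 4 MSS (slow start, doubled)
RTT 3: cwnd = 8 MSS (slow start, doubled)
RTT 4: cwnd = 16 MSS (slow start, doubled)
RTT 5: cwnd = 32 MSS (slow start, doubled)
RTT 6: cwnd = 33 MSS (congestion avoidance, +1)

33


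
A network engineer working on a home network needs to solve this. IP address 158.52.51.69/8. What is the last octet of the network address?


Given: IP = 158.52.51.69, prefix = /8
Subnet mask = 255.0.0.0
Last octet of IP: 69
Last octet of mask: 0
Network last octet = 69 AND 0 = 0

0


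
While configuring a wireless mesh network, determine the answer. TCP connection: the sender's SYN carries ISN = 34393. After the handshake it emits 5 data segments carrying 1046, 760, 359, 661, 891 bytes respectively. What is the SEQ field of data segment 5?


The SYN occupies sequence number ISN = 34393, so the first data byte is ISN + 1 = 34394.
SEQ of data segment i = (ISN + 1) + sum of payload sizes of segments 1..i-1.
Segment 1: SEQ = 34394, payload = 1046 bytes
Segment 2: SEQ = 35440, payload = 760 bytes
Segment 3: SEQ = 36200, payload = 359 bytes
Segment 4: SEQ = 36559, payload = 661 bytes
Segment 5: SEQ = 37220, payload = 891 bytes
SEQ of segment 5 = 34394 + 1046 + 760 + 359 + 661 = 37220

37220


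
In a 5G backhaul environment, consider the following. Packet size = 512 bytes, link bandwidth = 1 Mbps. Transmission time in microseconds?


Given: packet = 512 bytes, bandwidth = 1 Mbps
Packet in bits = 512 * 8 = 4096 bits
Bandwidth = 1 * 10^6 = 1000000 bps
Time = 4096 / 1000000 seconds
Time in us = 4096 * 10^6 / 1000000 = 4096

4096


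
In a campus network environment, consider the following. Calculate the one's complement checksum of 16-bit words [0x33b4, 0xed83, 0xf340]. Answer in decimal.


Given words: [0x33b4, 0xed83, 0xf340]
Step 1: Sum all words
Raw sum = 13236 + 60803 + 62272 = 136311
Step 2: Fold carry: (5239 + 2) = 5241
One's complement = ~5241 & 0xFFFF = 60294

60294


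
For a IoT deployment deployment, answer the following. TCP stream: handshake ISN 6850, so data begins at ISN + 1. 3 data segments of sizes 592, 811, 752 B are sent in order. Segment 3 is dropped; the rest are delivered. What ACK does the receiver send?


SYN uses sequence number 6850; first data byte = ISN + 1 = 6851.
Segment 1: SEQ = 6851, len = 592 B, covers [6851, 7442]
Segment 2: SEQ = 7443, len = 811 B, covers [7443, 8253]
Segment 3: SEQ = 8254, len = 752 B, covers [8254, 9005] [LOST]
In-order data received: bytes [6851, 8253] (segments 1..2).
Segment 3 missing -> gap begins at byte 8254.
Cumulative ACK = next expected in-order byte = 6851 + 592 + 811 = 8254

8254


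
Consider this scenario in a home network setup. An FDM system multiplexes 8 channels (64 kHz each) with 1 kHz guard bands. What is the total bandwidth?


Given: 8 channels, 64 kHz each, guard = 1 kHz
Channel bandwidth = 8 * 64 = 512 kHz
Guard bands = 7 gaps * 1 kHz = 7 kHz
Total = 512 + 7 = 519 kHz

519


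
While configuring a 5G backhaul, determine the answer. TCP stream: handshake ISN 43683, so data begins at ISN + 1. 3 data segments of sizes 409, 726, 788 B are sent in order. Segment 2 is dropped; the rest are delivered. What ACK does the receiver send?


SYN uses sequence number 43683; first data byte = ISN + 1 = 43684.
Segment 1: SEQ = 43684, len = 409 B, covers [43684, 44092]
Segment 2: SEQ = 44093, len = 726 B, covers [44093, 44818] [LOST]
Segment 3: SEQ = 44819, len = 788 B, covers [44819, 45606]
In-order data received: bytes [43684, 44092] (segments 1..1).
Segment 2 missing -> gap begins at byte 44093; later segments buffered out of order.
Cumulative ACK = next expected in-order byte = 43684 + 409 = 44093

44093


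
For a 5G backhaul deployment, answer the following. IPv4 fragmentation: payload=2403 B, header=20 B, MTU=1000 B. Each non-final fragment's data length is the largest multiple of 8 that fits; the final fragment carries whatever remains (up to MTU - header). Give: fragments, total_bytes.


Max data per non-final fragment = floor((MTU - header)/8)*8 = floor((1000 - 20)/8)*8 = floor(980/8)*8 = 976 B
Final fragment needs no 8-byte alignment: it can carry up to MTU - header = 980 B
Non-final fragments needed = ceil((payload - 980) / 976) = ceil(1423/976) = ceil(1.4580) = 2
Number of fragments = 2 + 1 = 3
Fragment sizes (data): 2 * 976 B + 451 B (last, 451 <= 980 OK)
Total bytes sent = payload + n_frags * header = 2403 + 3*20 = 2403 + 60 = 2463 B

3, 2463


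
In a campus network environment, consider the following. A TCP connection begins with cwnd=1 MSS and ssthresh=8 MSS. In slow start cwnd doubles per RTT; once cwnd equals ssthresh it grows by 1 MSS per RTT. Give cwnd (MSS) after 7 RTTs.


RTT 0: cwnd = 1 MSS (initial)
RTT 1: cwnd = 2 MSS (slow start, doubled)
RTT 2: cwnd = 4 MSS (slow start, doubled)
RTT 3: cwnd = 8 MSS (slow start, doubled)
RTT 4: cwnd = 9 MSS (congestion avoidance, +1)
RTT 5: cwnd = 10 MSS (congestion avoidance, +1)
RTT 6: cwnd = 11 MSS (congestion avoidance, +1)
RTT 7: cwnd = 12 MSS (congestion avoidance, +1)

12


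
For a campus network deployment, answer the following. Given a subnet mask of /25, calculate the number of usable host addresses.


Given: subnet mask /25
Host bits = 32 - 25 = 7
Total addresses = 2^7 = 128
Usable hosts = 128 - 2 (network + broadcast) = 126

126


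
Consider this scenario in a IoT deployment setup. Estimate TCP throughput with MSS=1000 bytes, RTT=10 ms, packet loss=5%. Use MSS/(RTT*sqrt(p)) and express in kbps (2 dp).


Given: MSS = 1000 bytes, RTT = 10 ms, loss = 5%
RTT in seconds = 10 / 1000 = 0.01
Loss rate = 5% = 0.05
sqrt(loss) = sqrt(0.05) = 0.223606797750
Throughput (bytes/s) = 1000 / (0.01 * 0.223606797750) = 447213.5955
Throughput (kbps) = 447213.5955 * 8 / 1000 = 3577.708764 -> 3577.71 kbps (2 dp)

3577.71


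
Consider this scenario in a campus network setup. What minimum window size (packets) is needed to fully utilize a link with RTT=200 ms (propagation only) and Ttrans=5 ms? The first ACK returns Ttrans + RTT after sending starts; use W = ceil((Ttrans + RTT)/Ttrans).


Given: Ttrans = 5 ms, RTT = 200 ms (= 2 * Tprop, Tprop = 100 ms)
Time until first ACK returns = Ttrans + RTT = 5 + 200 = 205 ms
Need W * Ttrans >= Ttrans + RTT  ->  W >= (Ttrans + RTT) / Ttrans
(Ttrans + RTT) / Ttrans = 205 / 5 = 41
W_min = ceil(41) = 41

41


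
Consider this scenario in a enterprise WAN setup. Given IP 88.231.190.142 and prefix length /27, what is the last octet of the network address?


Given: IP = 88.231.190.142, prefix = /27
Subnet mask = 255.255.255.224
Last octet of IP: 142
Last octet of mask: 224
Network last octet = 142 AND 224 = 128

128


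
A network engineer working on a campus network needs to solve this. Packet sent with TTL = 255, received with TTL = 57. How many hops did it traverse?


Given: initial TTL = 255, received TTL = 57
Hops = initial TTL - received TTL
Hops = 255 - 57 = 198

198


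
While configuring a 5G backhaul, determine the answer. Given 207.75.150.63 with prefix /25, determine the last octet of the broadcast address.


Given: IP = 207.75.150.63, prefix = /25
Host bits = 32 - 25 = 7
Network last octet = 63 AND mask = 0
Host part size = 2^7 - 1 = 127
Broadcast last octet = 0 OR 127 = 127

127


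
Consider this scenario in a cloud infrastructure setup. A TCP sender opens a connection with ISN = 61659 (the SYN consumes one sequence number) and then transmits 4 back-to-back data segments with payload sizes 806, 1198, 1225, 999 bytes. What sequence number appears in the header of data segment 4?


The SYN occupies sequence number ISN = 61659, so the first data byte is ISN + 1 = 61660.
SEQ of data segment i = (ISN + 1) + sum of payload sizes of segments 1..i-1.
Segment 1: SEQ = 61660, payload = 806 bytes
Segment 2: SEQ = 62466, payload = 1198 bytes
Segment 3: SEQ = 63664, payload = 1225 bytes
Segment 4: SEQ = 64889, payload = 999 bytes
SEQ of segment 4 = 61660 + 806 + 1198 + 1225 = 64889

64889


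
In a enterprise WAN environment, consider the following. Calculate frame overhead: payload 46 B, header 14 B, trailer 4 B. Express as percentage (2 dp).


Given: payload = 46 B, header = 14 B, trailer = 4 B
Overhead bytes = header + trailer = 14 + 4 = 18
Total frame = payload + overhead = 46 + 18 = 64
Overhead % = 18 / 64 * 100 = 28.1250% -> 28.13% (2 dp)

28.13


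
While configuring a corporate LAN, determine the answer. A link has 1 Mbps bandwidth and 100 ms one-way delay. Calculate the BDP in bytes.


Given: bandwidth = 1 Mbps, delay = 100 ms
BDP in bits = 1 * 10^6 * 100 / 1000
BDP in bits = 100000
BDP in bytes = 100000 / 8 = 12500

12500


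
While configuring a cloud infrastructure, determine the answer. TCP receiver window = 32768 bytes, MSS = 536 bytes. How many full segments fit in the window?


Given: RWND = 32768 bytes, MSS = 536 bytes
Full segments = floor(RWND / MSS)
Full segments = floor(32768 / 536)
Full segments = floor(61.1343) = 61

61


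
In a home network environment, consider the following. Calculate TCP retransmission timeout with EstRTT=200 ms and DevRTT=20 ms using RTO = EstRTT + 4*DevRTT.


Given: EstRTT = 200 ms, DevRTT = 20 ms
Timeout = EstRTT + 4 * DevRTT
4 * DevRTT = 4 * 20 = 80
Timeout = 200 + 80 = 280 ms

280


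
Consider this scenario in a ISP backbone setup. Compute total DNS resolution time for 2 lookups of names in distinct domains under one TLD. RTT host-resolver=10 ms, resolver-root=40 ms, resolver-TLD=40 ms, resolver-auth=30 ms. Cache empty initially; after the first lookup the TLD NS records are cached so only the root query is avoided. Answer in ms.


Lookup 1 (cold cache): local + root + TLD + auth = 10 + 40 + 40 + 30 = 120 ms
Lookups 2..2 (TLD NS cached -> skip root; new domain -> still ask TLD and auth): local + TLD + auth = 10 + 40 + 30 = 80 ms each
Remaining 1 lookups: 1 * 80 = 80 ms
Total = 120 + 80 = 200 ms

200


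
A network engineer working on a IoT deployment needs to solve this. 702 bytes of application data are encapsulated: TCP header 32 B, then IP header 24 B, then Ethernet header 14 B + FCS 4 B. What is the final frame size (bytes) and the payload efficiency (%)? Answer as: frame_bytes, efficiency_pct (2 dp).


TCP segment = 702 + 32 = 734 B
IP packet = 734 + 24 = 758 B
Ethernet frame = 758 + 14 + 4 = 776 B
Efficiency = app / frame = 702 / 776 = 0.904639 = 90.4639% -> 90.46% (2 dp)

776, 90.46


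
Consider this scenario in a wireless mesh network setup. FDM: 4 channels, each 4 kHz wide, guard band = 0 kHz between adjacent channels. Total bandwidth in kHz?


Given: 4 channels, 4 kHz each, guard = 0 kHz
Channel bandwidth = 4 * 4 = 16 kHz
Guard bands = 3 gaps * 0 kHz = 0 kHz
Total = 16 + 0 = 16 kHz

16


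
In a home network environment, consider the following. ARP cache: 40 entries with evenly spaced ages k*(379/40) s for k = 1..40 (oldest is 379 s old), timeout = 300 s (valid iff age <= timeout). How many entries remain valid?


Ages are k * 379/40 s for k = 1..40 (spacing = 9.4750 s).
Entry k is valid iff k * 379/40 <= 300 iff k <= 40 * 300 / 379 = 31.6623
n_valid = floor(31.6623) = 31
(n_stale = 40 - 31 = 9)

31


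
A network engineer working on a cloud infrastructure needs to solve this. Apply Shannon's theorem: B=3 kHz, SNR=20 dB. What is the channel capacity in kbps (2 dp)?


Given: B = 3 kHz, SNR = 20 dB
SNR linear = 10^(20/10) = 100
1 + SNR = 101
log2(101) = 6.6582114828
C = 3 * 1000 * 6.6582114828 = 19974.6344 bps
C = 19.974634 kbps -> 19.97 kbps (2 dp)

19.97


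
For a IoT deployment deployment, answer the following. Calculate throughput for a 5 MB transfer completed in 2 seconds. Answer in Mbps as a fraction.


Given: file = 5 MB, time = 2 s
File in Mb = 5 * 8 = 40 Mb
Throughput = 40 / 2 Mbps
Throughput = 20 Mbps

20


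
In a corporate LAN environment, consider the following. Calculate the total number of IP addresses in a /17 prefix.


Given: CIDR prefix /17
Host bits = 32 - 17 = 15
Total addresses = 2^15 = 32768

32768


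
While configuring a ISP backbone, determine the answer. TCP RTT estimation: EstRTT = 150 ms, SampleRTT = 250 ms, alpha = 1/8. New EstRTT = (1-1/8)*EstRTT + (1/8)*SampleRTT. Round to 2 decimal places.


Given: EstRTT = 150 ms, SampleRTT = 250 ms, alpha = 1/8
New EstRTT = (1 - alpha) * EstRTT + alpha * SampleRTT
(7/8) * 150 = 131.25
(1/8) * 250 = 31.25
New EstRTT = 131.25 + 31.25 = 162.5 ms -> 162.50 ms (2 dp)

162.50


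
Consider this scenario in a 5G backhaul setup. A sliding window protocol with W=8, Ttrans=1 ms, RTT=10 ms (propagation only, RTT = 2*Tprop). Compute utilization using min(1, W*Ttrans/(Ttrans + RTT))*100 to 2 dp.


Given: W = 8, Ttrans = 1 ms, RTT = 10 ms (= 2 * Tprop, Tprop = 5 ms)
Cycle time = Ttrans + RTT = 1 + 10 = 11 ms (first packet sent until its ACK returns)
W * Ttrans = 8 * 1 = 8 ms of sending per cycle
W * Ttrans / (Ttrans + RTT) = 8 / 11 = 0.727273
U = min(1, 0.727273) = 0.727273
U% = 72.73%

72.73


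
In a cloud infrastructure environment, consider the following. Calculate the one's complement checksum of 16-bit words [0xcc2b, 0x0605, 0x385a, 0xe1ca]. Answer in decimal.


Given words: [0xcc2b, 0x0605, 0x385a, 0xe1ca]
Step 1: Sum all words
Raw sum = 52267 + 1541 + 14426 + 57802 = 126036
Step 2: Fold carry: (60500 + 1) = 60501
One's complement = ~60501 & 0xFFFF = 5034

5034


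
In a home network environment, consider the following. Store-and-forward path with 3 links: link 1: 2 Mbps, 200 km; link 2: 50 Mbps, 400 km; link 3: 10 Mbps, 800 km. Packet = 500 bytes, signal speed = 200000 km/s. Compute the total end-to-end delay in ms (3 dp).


Packet = 500 bytes = 4000 bits. Store-and-forward: sum (t_trans + t_prop) per link.
Link 1: t_trans = 4000/(2*10^6) s = 2.0000 ms; t_prop = 200/200000 s = 1.0000 ms; subtotal = 3.0000 ms
Link 2: t_trans = 4000/(50*10^6) s = 0.0800 ms; t_prop = 400/200000 s = 2.0000 ms; subtotal = 2.0800 ms
Link 3: t_trans = 4000/(10*10^6) s = 0.4000 ms; t_prop = 800/200000 s = 4.0000 ms; subtotal = 4.4000 ms
End-to-end = 3.0000 + 2.0800 + 4.4000 = 9.4800 ms -> 9.480 ms (3 dp)

9.480


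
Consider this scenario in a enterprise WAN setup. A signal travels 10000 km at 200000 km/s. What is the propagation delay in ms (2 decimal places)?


Given: distance = 10000 km, speed = 200000 km/s
Delay = distance / speed = 10000 / 200000 seconds
Delay in ms = 10000 * 1000 / 200000
Delay = 50.0000 ms
Rounded to 2 dp = 50.00 ms

50.00


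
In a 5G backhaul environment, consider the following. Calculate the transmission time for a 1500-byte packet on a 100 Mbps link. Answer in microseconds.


Given: packet = 1500 bytes, bandwidth = 100 Mbps
Packet in bits = 1500 * 8 = 12000 bits
Bandwidth = 100 * 10^6 = 100000000 bps
Time = 12000 / 100000000 seconds
Time in us = 12000 * 10^6 / 100000000 = 120

120


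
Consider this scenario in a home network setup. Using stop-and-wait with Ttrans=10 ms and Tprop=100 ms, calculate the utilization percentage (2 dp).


Given: Ttrans = 10 ms, Tprop = 100 ms
RTT = 2 * Tprop = 2 * 100 = 200 ms
U = Ttrans / (Ttrans + RTT)
U = 10 / (10 + 200)
U = 10 / 210 = 0.047619
U% = 4.76%

4.76


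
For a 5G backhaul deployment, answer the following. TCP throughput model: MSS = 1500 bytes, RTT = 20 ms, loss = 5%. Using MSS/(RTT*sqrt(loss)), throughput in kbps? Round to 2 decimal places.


Given: MSS = 1500 bytes, RTT = 20 ms, loss = 5%
RTT in seconds = 20 / 1000 = 0.02
Loss rate = 5% = 0.05
sqrt(loss) = sqrt(0.05) = 0.223606797750
Throughput (bytes/s) = 1500 / (0.02 * 0.223606797750) = 335410.1966
Throughput (kbps) = 335410.1966 * 8 / 1000 = 2683.281573 -> 2683.28 kbps (2 dp)

2683.28


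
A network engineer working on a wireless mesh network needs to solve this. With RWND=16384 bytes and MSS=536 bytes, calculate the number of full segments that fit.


Given: RWND = 16384 bytes, MSS = 536 bytes
Full segments = floor(RWND / MSS)
Full segments = floor(16384 / 536)
Full segments = floor(30.5672) = 30

30


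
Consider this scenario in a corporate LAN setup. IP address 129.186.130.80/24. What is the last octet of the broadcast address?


Given: IP = 129.186.130.80, prefix = /24
Host bits = 32 - 24 = 8
Network last octet = 80 AND mask = 0
Host part size = 2^8 - 1 = 255
Broadcast last octet = 0 OR 255 = 255

255


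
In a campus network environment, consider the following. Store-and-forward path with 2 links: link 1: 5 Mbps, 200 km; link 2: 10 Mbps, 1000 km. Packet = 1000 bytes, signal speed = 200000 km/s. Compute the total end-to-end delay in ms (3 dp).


Packet = 1000 bytes = 8000 bits. Store-and-forward: sum (t_trans + t_prop) per link.
Link 1: t_trans = 8000/(5*10^6) s = 1.6000 ms; t_prop = 200/200000 s = 1.0000 ms; subtotal = 2.6000 ms
Link 2: t_trans = 8000/(10*10^6) s = 0.8000 ms; t_prop = 1000/200000 s = 5.0000 ms; subtotal = 5.8000 ms
End-to-end = 2.6000 + 5.8000 = 8.4000 ms -> 8.400 ms (3 dp)

8.400


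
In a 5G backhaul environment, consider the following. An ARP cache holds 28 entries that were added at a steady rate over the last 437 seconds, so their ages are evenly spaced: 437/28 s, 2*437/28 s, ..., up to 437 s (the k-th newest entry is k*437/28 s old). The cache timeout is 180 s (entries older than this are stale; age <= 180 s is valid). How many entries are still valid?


Ages are k * 437/28 s for k = 1..28 (spacing = 15.6071 s).
Entry k is valid iff k * 437/28 <= 180 iff k <= 28 * 180 / 437 = 11.5332
n_valid = floor(11.5332) = 11
(n_stale = 28 - 11 = 17)

11


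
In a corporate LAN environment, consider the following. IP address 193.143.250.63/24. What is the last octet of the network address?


Given: IP = 193.143.250.63, prefix = /24
Subnet mask = 255.255.255.0
Last octet of IP: 63
Last octet of mask: 0
Network last octet = 63 AND 0 = 0

0


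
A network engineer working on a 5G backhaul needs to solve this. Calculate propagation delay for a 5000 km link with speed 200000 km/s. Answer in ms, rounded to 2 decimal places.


Given: distance = 5000 km, speed = 200000 km/s
Delay = distance / speed = 5000 / 200000 seconds
Delay in ms = 5000 * 1000 / 200000
Delay = 25.0000 ms
Rounded to 2 dp = 25.00 ms

25.00


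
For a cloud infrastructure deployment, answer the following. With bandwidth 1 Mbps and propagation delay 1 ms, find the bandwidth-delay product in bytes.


Given: bandwidth = 1 Mbps, delay = 1 ms
BDP in bits = 1 * 10^6 * 1 / 1000
BDP in bits = 1000
BDP in bytes = 1000 / 8 = 125

125


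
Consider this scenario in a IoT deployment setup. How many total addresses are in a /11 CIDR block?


Given: CIDR prefix /11
Host bits = 32 - 11 = 21
Total addresses = 2^21 = 2097152

2097152


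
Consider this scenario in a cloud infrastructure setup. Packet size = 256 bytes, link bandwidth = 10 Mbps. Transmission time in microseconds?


Given: packet = 256 bytes, bandwidth = 10 Mbps
Packet in bits = 256 * 8 = 2048 bits
Bandwidth = 10 * 10^6 = 10000000 bps
Time = 2048 / 10000000 seconds
Time in us = 2048 * 10^6 / 10000000 = 204.8

204.8


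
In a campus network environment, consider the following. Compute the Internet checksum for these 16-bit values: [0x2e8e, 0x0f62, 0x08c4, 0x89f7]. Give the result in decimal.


Given words: [0x2e8e, 0x0f62, 0x08c4, 0x89f7]
Step 1: Sum all words
Raw sum = 11918 + 3938 + 2244 + 35319 = 53419
One's complement = ~53419 & 0xFFFF = 12116

12116


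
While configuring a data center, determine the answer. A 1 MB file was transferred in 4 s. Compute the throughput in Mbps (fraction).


Given: file = 1 MB, time = 4 s
File in Mb = 1 * 8 = 8 Mb
Throughput = 8 / 4 Mbps
Throughput = 2 Mbps

2


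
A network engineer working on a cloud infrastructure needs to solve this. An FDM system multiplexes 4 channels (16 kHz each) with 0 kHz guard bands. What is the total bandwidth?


Given: 4 channels, 16 kHz each, guard = 0 kHz
Channel bandwidth = 4 * 16 = 64 kHz
Guard bands = 3 gaps * 0 kHz = 0 kHz
Total = 64 + 0 = 64 kHz

64


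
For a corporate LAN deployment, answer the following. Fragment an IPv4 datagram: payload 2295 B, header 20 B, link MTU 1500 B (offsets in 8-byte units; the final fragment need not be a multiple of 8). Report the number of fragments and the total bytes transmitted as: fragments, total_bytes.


Max data per non-final fragment = floor((MTU - header)/8)*8 = floor((1500 - 20)/8)*8 = floor(1480/8)*8 = 1480 B
Final fragment needs no 8-byte alignment: it can carry up to MTU - header = 1480 B
Non-final fragments needed = ceil((payload - 1480) / 1480) = ceil(815/1480) = ceil(0.5507) = 1
Number of fragments = 1 + 1 = 2
Fragment sizes (data): 1 * 1480 B + 815 B (last, 815 <= 1480 OK)
Total bytes sent = payload + n_frags * header = 2295 + 2*20 = 2295 + 40 = 2335 B

2, 2335


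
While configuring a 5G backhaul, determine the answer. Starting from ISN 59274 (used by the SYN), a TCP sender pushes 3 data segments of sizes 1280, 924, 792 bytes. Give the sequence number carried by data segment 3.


The SYN occupies sequence number ISN = 59274, so the first data byte is ISN + 1 = 59275.
SEQ of data segment i = (ISN + 1) + sum of payload sizes of segments 1..i-1.
Segment 1: SEQ = 59275, payload = 1280 bytes
Segment 2: SEQ = 60555, payload = 924 bytes
Segment 3: SEQ = 61479, payload = 792 bytes
SEQ of segment 3 = 59275 + 1280 + 924 = 61479

61479


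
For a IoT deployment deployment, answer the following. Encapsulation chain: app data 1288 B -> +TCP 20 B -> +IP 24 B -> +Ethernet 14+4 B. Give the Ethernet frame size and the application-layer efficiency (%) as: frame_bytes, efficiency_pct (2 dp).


TCP segment = 1288 + 20 = 1308 B
IP packet = 1308 + 24 = 1332 B
Ethernet frame = 1332 + 14 + 4 = 1350 B
Efficiency = app / frame = 1288 / 1350 = 0.954074 = 95.4074% -> 95.41% (2 dp)

1350, 95.41


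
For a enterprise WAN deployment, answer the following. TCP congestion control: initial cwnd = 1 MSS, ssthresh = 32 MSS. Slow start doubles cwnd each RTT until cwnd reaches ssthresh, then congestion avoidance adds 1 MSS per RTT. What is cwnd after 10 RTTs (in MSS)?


RTT 0: cwnd = 1 MSS (initial)
RTT 1: cwnd = 2 MSS (slow start, doubled)
RTT 2: cwnd = 4 MSS (slow start, doubled)
RTT 3: cwnd = 8 MSS (slow start, doubled)
RTT 4: cwnd = 16 MSS (slow start, doubled)
RTT 5: cwnd = 32 MSS (slow start, doubled)
RTT 6: cwnd = 33 MSS (congestion avoidance, +1)
RTT 7: cwnd = 34 MSS (congestion avoidance, +1)
RTT 8: cwnd = 35 MSS (congestion avoidance, +1)
RTT 9: cwnd = 36 MSS (congestion avoidance, +1)
RTT 10: cwnd = 37 MSS (congestion avoidance, +1)

37


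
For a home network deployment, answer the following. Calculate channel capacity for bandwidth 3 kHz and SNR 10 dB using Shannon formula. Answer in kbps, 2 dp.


Given: B = 3 kHz, SNR = 10 dB
SNR linear = 10^(10/10) = 10
1 + SNR = 11
log2(11) = 3.4594316186
C = 3 * 1000 * 3.4594316186 = 10378.2949 bps
C = 10.378295 kbps -> 10.38 kbps (2 dp)

10.38


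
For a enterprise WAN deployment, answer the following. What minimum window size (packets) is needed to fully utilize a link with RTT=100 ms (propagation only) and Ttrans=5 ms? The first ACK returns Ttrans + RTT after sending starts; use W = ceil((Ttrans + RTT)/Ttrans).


Given: Ttrans = 5 ms, RTT = 100 ms (= 2 * Tprop, Tprop = 50 ms)
Time until first ACK returns = Ttrans + RTT = 5 + 100 = 105 ms
Need W * Ttrans >= Ttrans + RTT  ->  W >= (Ttrans + RTT) / Ttrans
(Ttrans + RTT) / Ttrans = 105 / 5 = 21
W_min = ceil(21) = 21

21


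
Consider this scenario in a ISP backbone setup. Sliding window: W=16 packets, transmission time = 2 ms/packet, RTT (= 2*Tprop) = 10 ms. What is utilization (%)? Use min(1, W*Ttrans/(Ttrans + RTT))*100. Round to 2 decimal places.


Given: W = 16, Ttrans = 2 ms, RTT = 10 ms (= 2 * Tprop, Tprop = 5 ms)
Cycle time = Ttrans + RTT = 2 + 10 = 12 ms (first packet sent until its ACK returns)
W * Ttrans = 16 * 2 = 32 ms of sending per cycle
W * Ttrans / (Ttrans + RTT) = 32 / 12 = 2.666667
U = min(1, 2.666667) = 1.000000
U% = 100.00%

100.00


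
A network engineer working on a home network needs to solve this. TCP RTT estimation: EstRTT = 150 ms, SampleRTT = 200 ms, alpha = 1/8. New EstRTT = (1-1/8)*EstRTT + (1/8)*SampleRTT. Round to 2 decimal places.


Given: EstRTT = 150 ms, SampleRTT = 200 ms, alpha = 1/8
New EstRTT = (1 - alpha) * EstRTT + alpha * SampleRTT
(7/8) * 150 = 131.25
(1/8) * 200 = 25
New EstRTT = 131.25 + 25 = 156.25 ms -> 156.25 ms (2 dp)

156.25


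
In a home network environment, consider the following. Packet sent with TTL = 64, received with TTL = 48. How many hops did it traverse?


Given: initial TTL = 64, received TTL = 48
Hops = initial TTL - received TTL
Hops = 64 - 48 = 16

16


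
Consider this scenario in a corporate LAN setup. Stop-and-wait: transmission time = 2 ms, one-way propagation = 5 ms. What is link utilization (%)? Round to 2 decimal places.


Given: Ttrans = 2 ms, Tprop = 5 ms
RTT = 2 * Tprop = 2 * 5 = 10 ms
U = Ttrans / (Ttrans + RTT)
U = 2 / (2 + 10)
U = 2 / 12 = 0.166667
U% = 16.67%

16.67


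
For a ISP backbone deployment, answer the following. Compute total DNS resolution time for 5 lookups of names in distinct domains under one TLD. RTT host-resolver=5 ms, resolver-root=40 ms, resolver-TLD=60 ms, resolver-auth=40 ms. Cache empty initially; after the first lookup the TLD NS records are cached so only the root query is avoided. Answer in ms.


Lookup 1 (cold cache): local + root + TLD + auth = 5 + 40 + 60 + 40 = 145 ms
Lookups 2..5 (TLD NS cached -> skip root; new domain -> still ask TLD and auth): local + TLD + auth = 5 + 60 + 40 = 105 ms each
Remaining 4 lookups: 4 * 105 = 420 ms
Total = 145 + 420 = 565 ms

565


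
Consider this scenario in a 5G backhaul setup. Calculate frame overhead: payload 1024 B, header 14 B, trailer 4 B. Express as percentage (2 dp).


Given: payload = 1024 B, header = 14 B, trailer = 4 B
Overhead bytes = header + trailer = 14 + 4 = 18
Total frame = payload + overhead = 1024 + 18 = 1042
Overhead % = 18 / 1042 * 100 = 1.7274% -> 1.73% (2 dp)

1.73


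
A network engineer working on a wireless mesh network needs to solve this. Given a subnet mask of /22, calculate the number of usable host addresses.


Given: subnet mask /22
Host bits = 32 - 22 = 10
Total addresses = 2^10 = 1024
Usable hosts = 1024 - 2 (network + broadcast) = 1022

1022


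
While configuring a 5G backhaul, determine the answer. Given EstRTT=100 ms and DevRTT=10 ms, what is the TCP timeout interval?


Given: EstRTT = 100 ms, DevRTT = 10 ms
Timeout = EstRTT + 4 * DevRTT
4 * DevRTT = 4 * 10 = 40
Timeout = 100 + 40 = 140 ms

140


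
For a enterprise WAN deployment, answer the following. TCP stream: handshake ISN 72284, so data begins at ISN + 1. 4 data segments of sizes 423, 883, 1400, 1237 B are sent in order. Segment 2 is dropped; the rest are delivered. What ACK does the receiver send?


SYN uses sequence number 72284; first data byte = ISN + 1 = 72285.
Segment 1: SEQ = 72285, len = 423 B, covers [72285, 72707]
Segment 2: SEQ = 72708, len = 883 B, covers [72708, 73590] [LOST]
Segment 3: SEQ = 73591, len = 1400 B, covers [73591, 74990]
Segment 4: SEQ = 74991, len = 1237 B, covers [74991, 76227]
In-order data received: bytes [72285, 72707] (segments 1..1).
Segment 2 missing -> gap begins at byte 72708; later segments buffered out of order.
Cumulative ACK = next expected in-order byte = 72285 + 423 = 72708

72708


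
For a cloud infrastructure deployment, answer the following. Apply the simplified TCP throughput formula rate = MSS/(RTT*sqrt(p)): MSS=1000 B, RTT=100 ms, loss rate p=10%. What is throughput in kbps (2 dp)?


Given: MSS = 1000 bytes, RTT = 100 ms, loss = 10%
RTT in seconds = 100 / 1000 = 0.1
Loss rate = 10% = 0.1
sqrt(loss) = sqrt(0.1) = 0.316227766017
Throughput (bytes/s) = 1000 / (0.1 * 0.316227766017) = 31622.7766
Throughput (kbps) = 31622.7766 * 8 / 1000 = 252.982213 -> 252.98 kbps (2 dp)

252.98


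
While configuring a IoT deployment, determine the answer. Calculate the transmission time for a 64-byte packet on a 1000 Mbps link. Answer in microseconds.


Given: packet = 64 bytes, bandwidth = 1000 Mbps
Packet in bits = 64 * 8 = 512 bits
Bandwidth = 1000 * 10^6 = 1000000000 bps
Time = 512 / 1000000000 seconds
Time in us = 512 * 10^6 / 1000000000 = 0.512

0.512


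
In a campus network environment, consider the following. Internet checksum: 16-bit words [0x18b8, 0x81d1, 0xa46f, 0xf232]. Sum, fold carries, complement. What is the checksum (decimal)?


Given words: [0x18b8, 0x81d1, 0xa46f, 0xf232]
Step 1: Sum all words
Raw sum = 6328 + 33233 + 42095 + 62002 = 143658
Step 2: Fold carry: (12586 + 2) = 12588
One's complement = ~12588 & 0xFFFF = 52947

52947


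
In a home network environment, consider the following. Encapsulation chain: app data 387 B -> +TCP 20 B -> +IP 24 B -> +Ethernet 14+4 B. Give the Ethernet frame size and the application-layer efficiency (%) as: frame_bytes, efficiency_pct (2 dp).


TCP segment = 387 + 20 = 407 B
IP packet = 407 + 24 = 431 B
Ethernet frame = 431 + 14 + 4 = 449 B
Efficiency = app / frame = 387 / 449 = 0.861915 = 86.1915% -> 86.19% (2 dp)

449, 86.19


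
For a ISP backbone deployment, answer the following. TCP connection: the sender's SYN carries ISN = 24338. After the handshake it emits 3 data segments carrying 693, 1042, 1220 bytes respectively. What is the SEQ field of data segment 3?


The SYN occupies sequence number ISN = 24338, so the first data byte is ISN + 1 = 24339.
SEQ of data segment i = (ISN + 1) + sum of payload sizes of segments 1..i-1.
Segment 1: SEQ = 24339, payload = 693 bytes
Segment 2: SEQ = 25032, payload = 1042 bytes
Segment 3: SEQ = 26074, payload = 1220 bytes
SEQ of segment 3 = 24339 + 693 + 1042 = 26074

26074


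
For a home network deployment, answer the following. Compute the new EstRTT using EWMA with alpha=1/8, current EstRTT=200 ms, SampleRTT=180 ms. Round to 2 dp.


Given: EstRTT = 200 ms, SampleRTT = 180 ms, alpha = 1/8
New EstRTT = (1 - alpha) * EstRTT + alpha * SampleRTT
(7/8) * 200 = 175
(1/8) * 180 = 22.5
New EstRTT = 175 + 22.5 = 197.5 ms -> 197.50 ms (2 dp)

197.50


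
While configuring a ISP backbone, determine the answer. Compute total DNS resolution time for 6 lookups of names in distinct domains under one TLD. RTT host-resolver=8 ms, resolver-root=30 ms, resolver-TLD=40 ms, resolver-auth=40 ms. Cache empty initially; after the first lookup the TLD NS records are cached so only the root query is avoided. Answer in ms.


Lookup 1 (cold cache): local + root + TLD + auth = 8 + 30 + 40 + 40 = 118 ms
Lookups 2..6 (TLD NS cached -> skip root; new domain -> still ask TLD and auth): local + TLD + auth = 8 + 40 + 40 = 88 ms each
Remaining 5 lookups: 5 * 88 = 440 ms
Total = 118 + 440 = 558 ms

558
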